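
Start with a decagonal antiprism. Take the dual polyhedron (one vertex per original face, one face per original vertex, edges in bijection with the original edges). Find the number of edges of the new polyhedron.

40

The base solid has V = 20, E = 40, F = 22.
The dual swaps V and F and preserves E: V′ = F = 22, E′ = E = 40, F′ = V = 20.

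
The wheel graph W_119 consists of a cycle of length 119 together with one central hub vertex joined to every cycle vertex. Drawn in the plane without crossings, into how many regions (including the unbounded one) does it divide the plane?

W_119 has V = 119 + 1 = 120 vertices and E = 2·119 = 238 edges.
By Euler's formula F = 2 − V + E = 2 − 120 + 238 = 120.

120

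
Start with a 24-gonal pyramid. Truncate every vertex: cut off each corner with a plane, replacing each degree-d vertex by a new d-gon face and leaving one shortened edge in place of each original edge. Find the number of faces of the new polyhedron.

50

The base solid has V = 25, E = 48, F = 25.
Truncation replaces each original edge-end by a new vertex, so V′ = 2E = 96.
Each original edge survives, and each old vertex of degree d contributes d new edges; summing degrees gives Σd = 2E, so E′ = E + 2E = 3E = 144.
Each original face survives and each original vertex becomes one new face: F′ = F + V = 50.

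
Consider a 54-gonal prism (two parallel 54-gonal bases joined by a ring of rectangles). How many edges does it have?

162

A prism on an n-gon has two n-gon bases and n rectangular sides: V = 2·54 = 108, E = 3·54 = 162, F = 54 + 2 = 56.
Check: V − E + F = 108 − 162 + 56 = 2.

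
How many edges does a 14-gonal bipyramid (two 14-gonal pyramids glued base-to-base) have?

A bipyramid over an n-gon has 2n triangular faces and n + 2 vertices: V = 14 + 2 = 16, E = 3·14 = 42, F = 2·14 = 28.
Check: V − E + F = 16 − 42 + 28 = 2.

42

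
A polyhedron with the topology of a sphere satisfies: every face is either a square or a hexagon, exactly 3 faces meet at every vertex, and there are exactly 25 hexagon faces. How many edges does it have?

87

Let x be the number of squares; then F = 25 + x.
Edge–face incidences: 2E = 6·25 + 4·x = 150 + 4x.
Every vertex has degree 3, so 3V = 2E.
Euler: V − E + F = 2 ⇒ (2E)/3 − E + (25 + x) = 2.
Multiply by 6: 2·(2E) − 3·(2E) + 6·(25 + x) = 12, i.e. 150 + 6x − (150 + 4x) = 12.
Collecting terms: 2x = 12, so x = 6.
Then 2E = 150 + 4·6 = 174, so E = 87, V = 2E/3 = 58, F = 25 + 6 = 31.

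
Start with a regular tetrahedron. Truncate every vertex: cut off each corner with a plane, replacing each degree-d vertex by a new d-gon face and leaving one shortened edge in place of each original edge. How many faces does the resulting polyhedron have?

8

The base solid has V = 4, E = 6, F = 4.
Truncation replaces each original edge-end by a new vertex, so V′ = 2E = 12.
Each original edge survives, and each old vertex of degree d contributes d new edges; summing degrees gives Σd = 2E, so E′ = E + 2E = 3E = 18.
Each original face survives and each original vertex becomes one new face: F′ = F + V = 8.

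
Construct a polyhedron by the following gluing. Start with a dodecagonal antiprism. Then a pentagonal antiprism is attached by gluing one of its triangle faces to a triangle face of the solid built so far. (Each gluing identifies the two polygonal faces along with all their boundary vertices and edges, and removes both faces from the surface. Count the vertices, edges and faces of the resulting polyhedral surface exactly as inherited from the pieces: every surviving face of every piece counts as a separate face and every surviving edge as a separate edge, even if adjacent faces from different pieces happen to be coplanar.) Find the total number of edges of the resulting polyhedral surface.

A dodecagonal antiprism: V=24, E=48, F=26.
Attach a pentagonal antiprism (V=10, E=20, F=12) along a 3-gon: merge 3 vertices and 3 edges, delete both glued faces → V=31, E=65, F=36.
Check: V − E + F = 31 − 65 + 36 = 2.

65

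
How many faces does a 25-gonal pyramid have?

A pyramid on an n-gon base has one n-gon and n triangles: V = 25 + 1 = 26, E = 2·25 = 50, F = 25 + 1 = 26.

26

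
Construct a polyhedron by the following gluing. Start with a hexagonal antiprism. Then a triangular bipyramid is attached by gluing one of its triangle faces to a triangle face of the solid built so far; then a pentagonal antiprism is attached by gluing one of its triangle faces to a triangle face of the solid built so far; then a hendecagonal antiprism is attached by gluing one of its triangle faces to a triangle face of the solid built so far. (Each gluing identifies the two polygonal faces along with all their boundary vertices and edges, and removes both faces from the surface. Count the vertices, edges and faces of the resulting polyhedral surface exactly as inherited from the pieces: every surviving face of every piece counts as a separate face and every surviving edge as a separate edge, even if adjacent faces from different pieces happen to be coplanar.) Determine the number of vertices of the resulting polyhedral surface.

40

A hexagonal antiprism: V=12, E=24, F=14.
Attach a triangular bipyramid (V=5, E=9, F=6) along a 3-gon: merge 3 vertices and 3 edges, delete both glued faces → V=14, E=30, F=18.
Attach a pentagonal antiprism (V=10, E=20, F=12) along a 3-gon: merge 3 vertices and 3 edges, delete both glued faces → V=21, E=47, F=28.
Attach a hendecagonal antiprism (V=22, E=44, F=24) along a 3-gon: merge 3 vertices and 3 edges, delete both glued faces → V=40, E=88, F=50.
Check: V − E + F = 40 − 88 + 50 = 2.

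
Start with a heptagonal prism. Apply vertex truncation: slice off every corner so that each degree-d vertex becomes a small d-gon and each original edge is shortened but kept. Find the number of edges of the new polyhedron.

The base solid has V = 14, E = 21, F = 9.
Truncation replaces each original edge-end by a new vertex, so V′ = 2E = 42.
Each original edge survives, and each old vertex of degree d contributes d new edges; summing degrees gives Σd = 2E, so E′ = E + 2E = 3E = 63.
Each original face survives and each original vertex becomes one new face: F′ = F + V = 23.

63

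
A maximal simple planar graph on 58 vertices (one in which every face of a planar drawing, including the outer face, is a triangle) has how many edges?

In a plane triangulation 3F = 2E and V − E + F = 2, so E = 3V − 6 = 3·58 − 6 = 168.

168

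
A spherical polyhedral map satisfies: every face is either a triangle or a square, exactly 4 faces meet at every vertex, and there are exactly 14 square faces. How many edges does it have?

40

Let x be the number of triangles; then F = 14 + x.
Edge–face incidences: 2E = 4·14 + 3·x = 56 + 3x.
Every vertex has degree 4, so 4V = 2E.
Euler: V − E + F = 2 ⇒ (2E)/4 − E + (14 + x) = 2.
Multiply by 8: 2·(2E) − 4·(2E) + 8·(14 + x) = 16, i.e. 112 + 8x − 2·(56 + 3x) = 16.
Collecting terms: 2x = 16, so x = 8.
Then 2E = 56 + 3·8 = 80, so E = 40, V = 2E/4 = 20, F = 14 + 8 = 22.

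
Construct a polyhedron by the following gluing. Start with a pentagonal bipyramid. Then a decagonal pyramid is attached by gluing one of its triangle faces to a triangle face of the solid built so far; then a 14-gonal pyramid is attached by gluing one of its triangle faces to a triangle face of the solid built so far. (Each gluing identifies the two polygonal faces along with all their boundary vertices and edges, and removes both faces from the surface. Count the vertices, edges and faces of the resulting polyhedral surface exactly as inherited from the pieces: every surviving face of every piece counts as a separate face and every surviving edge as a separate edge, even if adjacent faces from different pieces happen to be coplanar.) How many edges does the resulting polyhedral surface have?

57

A pentagonal bipyramid: V=7, E=15, F=10.
Attach a decagonal pyramid (V=11, E=20, F=11) along a 3-gon: merge 3 vertices and 3 edges, delete both glued faces → V=15, E=32, F=19.
Attach a 14-gonal pyramid (V=15, E=28, F=15) along a 3-gon: merge 3 vertices and 3 edges, delete both glued faces → V=27, E=57, F=32.
Check: V − E + F = 27 − 57 + 32 = 2.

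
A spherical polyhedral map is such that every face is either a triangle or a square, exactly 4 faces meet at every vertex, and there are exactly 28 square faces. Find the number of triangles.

Let x be the number of triangles; then F = 28 + x.
Edge–face incidences: 2E = 4·28 + 3·x = 112 + 3x.
Every vertex has degree 4, so 4V = 2E.
Euler: V − E + F = 2 ⇒ (2E)/4 − E + (28 + x) = 2.
Multiply by 8: 2·(2E) − 4·(2E) + 8·(28 + x) = 16, i.e. 224 + 8x − 2·(112 + 3x) = 16.
Collecting terms: 2x = 16, so x = 8.
Then 2E = 112 + 3·8 = 136, so E = 68, V = 2E/4 = 34, F = 28 + 8 = 36.

8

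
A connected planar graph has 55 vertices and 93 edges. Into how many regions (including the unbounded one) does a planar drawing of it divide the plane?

40

Euler's formula for a connected plane graph: V − E + F = 2, so F = 2 − 55 + 93 = 40.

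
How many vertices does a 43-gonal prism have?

A prism on an n-gon has two n-gon bases and n rectangular sides: V = 2·43 = 86, E = 3·43 = 129, F = 43 + 2 = 45.

86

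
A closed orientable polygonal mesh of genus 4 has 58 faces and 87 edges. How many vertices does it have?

23

For a closed orientable surface of genus 4, χ = 2 − 2·4 = -6.
V = -6 + E − F = -6 + 87 − 58 = 23.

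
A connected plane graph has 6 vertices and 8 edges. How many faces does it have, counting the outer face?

4

Euler's formula for a connected plane graph: V − E + F = 2, so F = 2 − 6 + 8 = 4.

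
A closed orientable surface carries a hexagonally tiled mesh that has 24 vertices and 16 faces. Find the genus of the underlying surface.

5

Every face is a hexagon, so 2E = 6·16 = 96, giving E = 48.
χ = V − E + F = 24 − 48 + 16 = -8.
For a closed orientable surface χ = 2 − 2g, so g = (2 − (-8))/2 = 5.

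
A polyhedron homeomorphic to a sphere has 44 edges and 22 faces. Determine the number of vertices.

Here V − E + F = 2.
V = 2 + E − F = 2 + 44 − 22 = 24.

24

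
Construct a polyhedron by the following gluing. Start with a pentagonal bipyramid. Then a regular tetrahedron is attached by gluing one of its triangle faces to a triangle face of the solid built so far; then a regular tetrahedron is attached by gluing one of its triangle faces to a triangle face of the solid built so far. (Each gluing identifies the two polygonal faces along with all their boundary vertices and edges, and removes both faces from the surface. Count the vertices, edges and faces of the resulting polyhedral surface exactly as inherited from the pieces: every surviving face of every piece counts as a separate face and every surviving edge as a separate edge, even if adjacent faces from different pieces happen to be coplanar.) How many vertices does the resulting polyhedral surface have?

A pentagonal bipyramid: V=7, E=15, F=10.
Attach a regular tetrahedron (V=4, E=6, F=4) along a 3-gon: merge 3 vertices and 3 edges, delete both glued faces → V=8, E=18, F=12.
Attach a regular tetrahedron (V=4, E=6, F=4) along a 3-gon: merge 3 vertices and 3 edges, delete both glued faces → V=9, E=21, F=14.
Check: V − E + F = 9 − 21 + 14 = 2.

9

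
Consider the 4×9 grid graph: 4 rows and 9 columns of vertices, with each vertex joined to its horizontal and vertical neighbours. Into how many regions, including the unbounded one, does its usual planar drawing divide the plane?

The grid has V = 4·9 = 36 vertices and E = 4·8 + 9·3 = 59 edges.
F = 2 − V + E = 2 − 36 + 59 = 25.

25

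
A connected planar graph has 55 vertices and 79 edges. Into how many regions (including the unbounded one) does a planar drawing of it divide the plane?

Euler's formula for a connected plane graph: V − E + F = 2, so F = 2 − 55 + 79 = 26.

26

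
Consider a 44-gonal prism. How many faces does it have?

46

A prism on an n-gon has two n-gon bases and n rectangular sides: V = 2·44 = 88, E = 3·44 = 132, F = 44 + 2 = 46.
Check: V − E + F = 88 − 132 + 46 = 2.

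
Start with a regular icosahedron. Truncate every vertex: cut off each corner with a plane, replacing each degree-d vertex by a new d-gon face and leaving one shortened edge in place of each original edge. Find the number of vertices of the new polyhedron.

60

The base solid has V = 12, E = 30, F = 20.
Truncation replaces each original edge-end by a new vertex, so V′ = 2E = 60.
Each original edge survives, and each old vertex of degree d contributes d new edges; summing degrees gives Σd = 2E, so E′ = E + 2E = 3E = 90.
Each original face survives and each original vertex becomes one new face: F′ = F + V = 32.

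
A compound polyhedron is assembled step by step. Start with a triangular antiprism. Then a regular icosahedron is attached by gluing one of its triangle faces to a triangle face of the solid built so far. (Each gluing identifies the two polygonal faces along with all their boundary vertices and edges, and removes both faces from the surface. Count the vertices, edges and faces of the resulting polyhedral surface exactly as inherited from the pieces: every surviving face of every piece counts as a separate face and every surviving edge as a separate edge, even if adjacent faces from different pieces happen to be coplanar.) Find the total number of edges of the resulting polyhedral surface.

39

A triangular antiprism: V=6, E=12, F=8.
Attach a regular icosahedron (V=12, E=30, F=20) along a 3-gon: merge 3 vertices and 3 edges, delete both glued faces → V=15, E=39, F=26.
Check: V − E + F = 15 − 39 + 26 = 2.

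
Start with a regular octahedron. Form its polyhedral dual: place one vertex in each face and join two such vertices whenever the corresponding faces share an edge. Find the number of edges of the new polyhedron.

12

The base solid has V = 6, E = 12, F = 8.
The dual swaps V and F and preserves E: V′ = F = 8, E′ = E = 12, F′ = V = 6.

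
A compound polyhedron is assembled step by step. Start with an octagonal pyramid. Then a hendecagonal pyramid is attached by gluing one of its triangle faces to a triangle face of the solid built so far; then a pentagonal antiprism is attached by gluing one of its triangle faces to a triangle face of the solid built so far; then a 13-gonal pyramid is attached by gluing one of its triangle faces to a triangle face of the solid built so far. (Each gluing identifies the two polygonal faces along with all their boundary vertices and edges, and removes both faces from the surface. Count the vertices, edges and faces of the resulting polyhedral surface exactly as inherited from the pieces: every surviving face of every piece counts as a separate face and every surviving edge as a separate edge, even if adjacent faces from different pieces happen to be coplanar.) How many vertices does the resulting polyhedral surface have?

36

An octagonal pyramid: V=9, E=16, F=9.
Attach a hendecagonal pyramid (V=12, E=22, F=12) along a 3-gon: merge 3 vertices and 3 edges, delete both glued faces → V=18, E=35, F=19.
Attach a pentagonal antiprism (V=10, E=20, F=12) along a 3-gon: merge 3 vertices and 3 edges, delete both glued faces → V=25, E=52, F=29.
Attach a 13-gonal pyramid (V=14, E=26, F=14) along a 3-gon: merge 3 vertices and 3 edges, delete both glued faces → V=36, E=75, F=41.
Check: V − E + F = 36 − 75 + 41 = 2.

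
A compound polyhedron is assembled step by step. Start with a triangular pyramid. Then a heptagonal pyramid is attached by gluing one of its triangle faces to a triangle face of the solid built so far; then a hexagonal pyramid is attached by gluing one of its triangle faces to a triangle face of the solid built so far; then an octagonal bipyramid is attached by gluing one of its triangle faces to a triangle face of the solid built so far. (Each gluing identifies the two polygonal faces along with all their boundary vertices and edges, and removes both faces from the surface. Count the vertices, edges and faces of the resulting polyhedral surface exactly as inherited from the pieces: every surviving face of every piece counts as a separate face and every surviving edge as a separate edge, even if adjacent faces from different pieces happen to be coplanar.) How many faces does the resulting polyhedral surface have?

A triangular pyramid: V=4, E=6, F=4.
Attach a heptagonal pyramid (V=8, E=14, F=8) along a 3-gon: merge 3 vertices and 3 edges, delete both glued faces → V=9, E=17, F=10.
Attach a hexagonal pyramid (V=7, E=12, F=7) along a 3-gon: merge 3 vertices and 3 edges, delete both glued faces → V=13, E=26, F=15.
Attach an octagonal bipyramid (V=10, E=24, F=16) along a 3-gon: merge 3 vertices and 3 edges, delete both glued faces → V=20, E=47, F=29.
Check: V − E + F = 20 − 47 + 29 = 2.

29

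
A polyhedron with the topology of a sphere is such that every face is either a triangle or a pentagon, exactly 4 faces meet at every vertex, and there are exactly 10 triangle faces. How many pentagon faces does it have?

2

Let x be the number of pentagons; then F = 10 + x.
Edge–face incidences: 2E = 3·10 + 5·x = 30 + 5x.
Every vertex has degree 4, so 4V = 2E.
Euler: V − E + F = 2 ⇒ (2E)/4 − E + (10 + x) = 2.
Multiply by 8: 2·(2E) − 4·(2E) + 8·(10 + x) = 16, i.e. 80 + 8x − 2·(30 + 5x) = 16.
Collecting terms: −2x + 20 = 16, so −2x = −4, so x = 2.
Then 2E = 30 + 5·2 = 40, so E = 20, V = 2E/4 = 10, F = 10 + 2 = 12.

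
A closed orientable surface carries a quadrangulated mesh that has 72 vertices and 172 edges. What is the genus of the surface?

Every face is a square and each edge borders two faces, so 4F = 2·172, giving F = 86.
χ = V − E + F = 72 − 172 + 86 = -14.
For a closed orientable surface χ = 2 − 2g, so g = (2 − (-14))/2 = 8.

8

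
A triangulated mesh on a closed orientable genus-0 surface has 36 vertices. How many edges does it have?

χ = 2 − 2·0 = 2, and every face is a triangle so 3F = 2E.
V − E + F = 2 with E = 3F/2 gives 36 − (3/2 − 1)·F = 2, so F = 68 and E = 102.

102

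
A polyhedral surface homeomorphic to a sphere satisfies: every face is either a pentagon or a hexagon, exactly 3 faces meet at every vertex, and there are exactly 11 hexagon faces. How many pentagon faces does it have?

12

Let x be the number of pentagons; then F = 11 + x.
Edge–face incidences: 2E = 6·11 + 5·x = 66 + 5x.
Every vertex has degree 3, so 3V = 2E.
Euler: V − E + F = 2 ⇒ (2E)/3 − E + (11 + x) = 2.
Multiply by 6: 2·(2E) − 3·(2E) + 6·(11 + x) = 12, i.e. 66 + 6x − (66 + 5x) = 12.
Collecting terms: x = 12.
Then 2E = 66 + 5·12 = 126, so E = 63, V = 2E/3 = 42, F = 11 + 12 = 23.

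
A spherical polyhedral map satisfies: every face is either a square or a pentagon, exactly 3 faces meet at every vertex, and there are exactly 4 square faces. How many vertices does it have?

12

Let x be the number of pentagons; then F = 4 + x.
Edge–face incidences: 2E = 4·4 + 5·x = 16 + 5x.
Every vertex has degree 3, so 3V = 2E.
Euler: V − E + F = 2 ⇒ (2E)/3 − E + (4 + x) = 2.
Multiply by 6: 2·(2E) − 3·(2E) + 6·(4 + x) = 12, i.e. 24 + 6x − (16 + 5x) = 12.
Collecting terms: x + 8 = 12, so x = 4.
Then 2E = 16 + 5·4 = 36, so E = 18, V = 2E/3 = 12, F = 4 + 4 = 8.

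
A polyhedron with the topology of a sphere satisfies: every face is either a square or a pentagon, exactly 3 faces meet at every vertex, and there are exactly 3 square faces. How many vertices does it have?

14

Let x be the number of pentagons; then F = 3 + x.
Edge–face incidences: 2E = 4·3 + 5·x = 12 + 5x.
Every vertex has degree 3, so 3V = 2E.
Euler: V − E + F = 2 ⇒ (2E)/3 − E + (3 + x) = 2.
Multiply by 6: 2·(2E) − 3·(2E) + 6·(3 + x) = 12, i.e. 18 + 6x − (12 + 5x) = 12.
Collecting terms: x + 6 = 12, so x = 6.
Then 2E = 12 + 5·6 = 42, so E = 21, V = 2E/3 = 14, F = 3 + 6 = 9.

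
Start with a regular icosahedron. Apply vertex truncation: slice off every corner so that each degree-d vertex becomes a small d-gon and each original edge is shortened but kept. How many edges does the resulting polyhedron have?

90

The base solid has V = 12, E = 30, F = 20.
Truncation replaces each original edge-end by a new vertex, so V′ = 2E = 60.
Each original edge survives, and each old vertex of degree d contributes d new edges; summing degrees gives Σd = 2E, so E′ = E + 2E = 3E = 90.
Each original face survives and each original vertex becomes one new face: F′ = F + V = 32.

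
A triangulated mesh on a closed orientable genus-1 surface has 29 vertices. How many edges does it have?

87

χ = 2 − 2·1 = 0, and every face is a triangle so 3F = 2E.
V − E + F = 0 with E = 3F/2 gives 29 − (3/2 − 1)·F = 0, so F = 58 and E = 87.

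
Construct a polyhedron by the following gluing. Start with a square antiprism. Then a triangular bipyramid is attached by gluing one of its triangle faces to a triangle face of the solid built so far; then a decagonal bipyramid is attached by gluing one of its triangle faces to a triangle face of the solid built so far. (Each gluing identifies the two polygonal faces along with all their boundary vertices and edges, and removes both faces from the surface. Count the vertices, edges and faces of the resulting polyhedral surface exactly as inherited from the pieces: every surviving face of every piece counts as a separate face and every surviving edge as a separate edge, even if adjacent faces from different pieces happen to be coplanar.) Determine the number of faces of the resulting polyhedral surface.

32

A square antiprism: V=8, E=16, F=10.
Attach a triangular bipyramid (V=5, E=9, F=6) along a 3-gon: merge 3 vertices and 3 edges, delete both glued faces → V=10, E=22, F=14.
Attach a decagonal bipyramid (V=12, E=30, F=20) along a 3-gon: merge 3 vertices and 3 edges, delete both glued faces → V=19, E=49, F=32.
Check: V − E + F = 19 − 49 + 32 = 2.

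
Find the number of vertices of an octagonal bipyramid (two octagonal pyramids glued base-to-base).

A bipyramid over an n-gon has 2n triangular faces and n + 2 vertices: V = 8 + 2 = 10, E = 3·8 = 24, F = 2·8 = 16.

10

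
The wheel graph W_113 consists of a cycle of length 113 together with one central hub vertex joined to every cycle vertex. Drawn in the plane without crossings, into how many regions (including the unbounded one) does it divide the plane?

W_113 has V = 113 + 1 = 114 vertices and E = 2·113 = 226 edges.
By Euler's formula F = 2 − V + E = 2 − 114 + 226 = 114.

114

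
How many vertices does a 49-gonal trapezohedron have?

100

The n-trapezohedron (dual of the n-antiprism) has V = 2·49 + 2 = 100, E = 4·49 = 196, F = 2·49 = 98.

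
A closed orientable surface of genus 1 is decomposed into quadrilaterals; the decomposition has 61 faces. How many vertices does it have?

61

χ = 2 − 2·1 = 0, and every face is a square so 4F = 2E.
E = 4·61/2 = 122. Then V = 0 + E − F = 0 + 122 − 61 = 61.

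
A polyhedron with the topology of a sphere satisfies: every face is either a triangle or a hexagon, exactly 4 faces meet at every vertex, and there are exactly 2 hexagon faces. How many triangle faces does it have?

Let x be the number of triangles; then F = 2 + x.
Edge–face incidences: 2E = 6·2 + 3·x = 12 + 3x.
Every vertex has degree 4, so 4V = 2E.
Euler: V − E + F = 2 ⇒ (2E)/4 − E + (2 + x) = 2.
Multiply by 8: 2·(2E) − 4·(2E) + 8·(2 + x) = 16, i.e. 16 + 8x − 2·(12 + 3x) = 16.
Collecting terms: 2x − 8 = 16, so 2x = 24, so x = 12.
Then 2E = 12 + 3·12 = 48, so E = 24, V = 2E/4 = 12, F = 2 + 12 = 14.

12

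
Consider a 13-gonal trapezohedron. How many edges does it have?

The n-trapezohedron (dual of the n-antiprism) has V = 2·13 + 2 = 28, E = 4·13 = 52, F = 2·13 = 26.

52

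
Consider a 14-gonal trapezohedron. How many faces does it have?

28

The n-trapezohedron (dual of the n-antiprism) has V = 2·14 + 2 = 30, E = 4·14 = 56, F = 2·14 = 28.
Check: V − E + F = 30 − 56 + 28 = 2.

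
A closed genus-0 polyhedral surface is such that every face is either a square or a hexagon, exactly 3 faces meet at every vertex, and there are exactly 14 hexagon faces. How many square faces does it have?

Let x be the number of squares; then F = 14 + x.
Edge–face incidences: 2E = 6·14 + 4·x = 84 + 4x.
Every vertex has degree 3, so 3V = 2E.
Euler: V − E + F = 2 ⇒ (2E)/3 − E + (14 + x) = 2.
Multiply by 6: 2·(2E) − 3·(2E) + 6·(14 + x) = 12, i.e. 84 + 6x − (84 + 4x) = 12.
Collecting terms: 2x = 12, so x = 6.
Then 2E = 84 + 4·6 = 108, so E = 54, V = 2E/3 = 36, F = 14 + 6 = 20.

6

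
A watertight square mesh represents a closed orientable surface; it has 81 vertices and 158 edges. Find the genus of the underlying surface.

0

Every face is a square and each edge borders two faces, so 4F = 2·158, giving F = 79.
χ = V − E + F = 81 − 158 + 79 = 2.
For a closed orientable surface χ = 2 − 2g, so g = (2 − (2))/2 = 0.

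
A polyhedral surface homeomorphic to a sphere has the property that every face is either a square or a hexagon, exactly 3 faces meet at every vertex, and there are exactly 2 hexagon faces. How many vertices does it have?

Let x be the number of squares; then F = 2 + x.
Edge–face incidences: 2E = 6·2 + 4·x = 12 + 4x.
Every vertex has degree 3, so 3V = 2E.
Euler: V − E + F = 2 ⇒ (2E)/3 − E + (2 + x) = 2.
Multiply by 6: 2·(2E) − 3·(2E) + 6·(2 + x) = 12, i.e. 12 + 6x − (12 + 4x) = 12.
Collecting terms: 2x = 12, so x = 6.
Then 2E = 12 + 4·6 = 36, so E = 18, V = 2E/3 = 12, F = 2 + 6 = 8.

12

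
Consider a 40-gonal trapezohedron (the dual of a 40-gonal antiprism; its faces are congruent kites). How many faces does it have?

80

The n-trapezohedron (dual of the n-antiprism) has V = 2·40 + 2 = 82, E = 4·40 = 160, F = 2·40 = 80.
Check: V − E + F = 82 − 160 + 80 = 2.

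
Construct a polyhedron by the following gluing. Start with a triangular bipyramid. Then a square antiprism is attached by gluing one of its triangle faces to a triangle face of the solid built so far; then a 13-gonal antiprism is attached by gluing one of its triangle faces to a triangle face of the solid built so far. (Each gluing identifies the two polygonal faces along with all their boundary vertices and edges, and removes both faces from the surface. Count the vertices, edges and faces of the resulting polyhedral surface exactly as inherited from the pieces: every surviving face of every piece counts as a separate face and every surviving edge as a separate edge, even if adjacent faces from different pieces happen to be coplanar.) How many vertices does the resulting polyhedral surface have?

A triangular bipyramid: V=5, E=9, F=6.
Attach a square antiprism (V=8, E=16, F=10) along a 3-gon: merge 3 vertices and 3 edges, delete both glued faces → V=10, E=22, F=14.
Attach a 13-gonal antiprism (V=26, E=52, F=28) along a 3-gon: merge 3 vertices and 3 edges, delete both glued faces → V=33, E=71, F=40.
Check: V − E + F = 33 − 71 + 40 = 2.

33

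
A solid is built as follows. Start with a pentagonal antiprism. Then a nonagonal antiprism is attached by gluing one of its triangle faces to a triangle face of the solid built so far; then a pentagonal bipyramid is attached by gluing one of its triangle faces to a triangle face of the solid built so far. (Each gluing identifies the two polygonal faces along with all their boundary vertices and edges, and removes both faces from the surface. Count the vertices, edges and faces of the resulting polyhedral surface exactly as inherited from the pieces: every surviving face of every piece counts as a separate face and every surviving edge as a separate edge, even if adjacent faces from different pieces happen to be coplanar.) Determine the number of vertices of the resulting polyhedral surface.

A pentagonal antiprism: V=10, E=20, F=12.
Attach a nonagonal antiprism (V=18, E=36, F=20) along a 3-gon: merge 3 vertices and 3 edges, delete both glued faces → V=25, E=53, F=30.
Attach a pentagonal bipyramid (V=7, E=15, F=10) along a 3-gon: merge 3 vertices and 3 edges, delete both glued faces → V=29, E=65, F=38.
Check: V − E + F = 29 − 65 + 38 = 2.

29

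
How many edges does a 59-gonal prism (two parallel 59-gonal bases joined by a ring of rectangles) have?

177

A prism on an n-gon has two n-gon bases and n rectangular sides: V = 2·59 = 118, E = 3·59 = 177, F = 59 + 2 = 61.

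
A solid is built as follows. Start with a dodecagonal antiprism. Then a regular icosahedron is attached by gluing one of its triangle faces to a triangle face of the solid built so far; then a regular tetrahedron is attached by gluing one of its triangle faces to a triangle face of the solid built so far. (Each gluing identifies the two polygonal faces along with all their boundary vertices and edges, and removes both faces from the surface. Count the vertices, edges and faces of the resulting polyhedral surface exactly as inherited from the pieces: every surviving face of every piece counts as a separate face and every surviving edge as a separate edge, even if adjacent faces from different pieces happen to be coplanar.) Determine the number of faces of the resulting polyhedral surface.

A dodecagonal antiprism: V=24, E=48, F=26.
Attach a regular icosahedron (V=12, E=30, F=20) along a 3-gon: merge 3 vertices and 3 edges, delete both glued faces → V=33, E=75, F=44.
Attach a regular tetrahedron (V=4, E=6, F=4) along a 3-gon: merge 3 vertices and 3 edges, delete both glued faces → V=34, E=78, F=46.
Check: V − E + F = 34 − 78 + 46 = 2.

46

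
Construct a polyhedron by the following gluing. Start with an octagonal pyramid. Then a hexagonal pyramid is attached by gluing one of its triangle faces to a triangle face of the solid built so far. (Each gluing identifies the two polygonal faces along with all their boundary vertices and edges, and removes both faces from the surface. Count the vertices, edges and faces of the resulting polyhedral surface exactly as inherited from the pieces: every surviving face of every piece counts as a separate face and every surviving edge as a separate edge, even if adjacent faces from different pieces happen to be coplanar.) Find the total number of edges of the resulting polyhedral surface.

25

An octagonal pyramid: V=9, E=16, F=9.
Attach a hexagonal pyramid (V=7, E=12, F=7) along a 3-gon: merge 3 vertices and 3 edges, delete both glued faces → V=13, E=25, F=14.
Check: V − E + F = 13 − 25 + 14 = 2.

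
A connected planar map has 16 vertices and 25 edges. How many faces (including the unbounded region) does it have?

11

Euler's formula for a connected plane graph: V − E + F = 2, so F = 2 − 16 + 25 = 11.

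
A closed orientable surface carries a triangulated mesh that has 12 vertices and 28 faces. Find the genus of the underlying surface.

2

Every face is a triangle, so 2E = 3·28 = 84, giving E = 42.
χ = V − E + F = 12 − 42 + 28 = -2.
For a closed orientable surface χ = 2 − 2g, so g = (2 − (-2))/2 = 2.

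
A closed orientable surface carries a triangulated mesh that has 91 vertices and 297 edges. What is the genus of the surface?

5

Every face is a triangle and each edge borders two faces, so 3F = 2·297, giving F = 198.
χ = V − E + F = 91 − 297 + 198 = -8.
For a closed orientable surface χ = 2 − 2g, so g = (2 − (-8))/2 = 5.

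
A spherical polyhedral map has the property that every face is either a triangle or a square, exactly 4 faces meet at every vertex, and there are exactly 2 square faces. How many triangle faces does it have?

Let x be the number of triangles; then F = 2 + x.
Edge–face incidences: 2E = 4·2 + 3·x = 8 + 3x.
Every vertex has degree 4, so 4V = 2E.
Euler: V − E + F = 2 ⇒ (2E)/4 − E + (2 + x) = 2.
Multiply by 8: 2·(2E) − 4·(2E) + 8·(2 + x) = 16, i.e. 16 + 8x − 2·(8 + 3x) = 16.
Collecting terms: 2x = 16, so x = 8.
Then 2E = 8 + 3·8 = 32, so E = 16, V = 2E/4 = 8, F = 2 + 8 = 10.

8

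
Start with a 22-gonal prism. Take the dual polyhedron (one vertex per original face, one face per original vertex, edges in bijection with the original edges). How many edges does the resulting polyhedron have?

66

The base solid has V = 44, E = 66, F = 24.
The dual swaps V and F and preserves E: V′ = F = 24, E′ = E = 66, F′ = V = 44.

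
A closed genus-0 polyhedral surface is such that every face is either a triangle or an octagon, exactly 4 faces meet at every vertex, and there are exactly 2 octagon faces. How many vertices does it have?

Let x be the number of triangles; then F = 2 + x.
Edge–face incidences: 2E = 8·2 + 3·x = 16 + 3x.
Every vertex has degree 4, so 4V = 2E.
Euler: V − E + F = 2 ⇒ (2E)/4 − E + (2 + x) = 2.
Multiply by 8: 2·(2E) − 4·(2E) + 8·(2 + x) = 16, i.e. 16 + 8x − 2·(16 + 3x) = 16.
Collecting terms: 2x − 16 = 16, so 2x = 32, so x = 16.
Then 2E = 16 + 3·16 = 64, so E = 32, V = 2E/4 = 16, F = 2 + 16 = 18.

16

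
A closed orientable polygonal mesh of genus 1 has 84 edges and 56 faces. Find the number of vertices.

For a closed orientable surface of genus 1, χ = 2 − 2·1 = 0.
V = 0 + E − F = 0 + 84 − 56 = 28.

28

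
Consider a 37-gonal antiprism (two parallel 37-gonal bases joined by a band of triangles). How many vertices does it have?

74

An antiprism on an n-gon has two n-gon caps and 2n triangles: V = 2·37 = 74, E = 4·37 = 148, F = 2·37 + 2 = 76.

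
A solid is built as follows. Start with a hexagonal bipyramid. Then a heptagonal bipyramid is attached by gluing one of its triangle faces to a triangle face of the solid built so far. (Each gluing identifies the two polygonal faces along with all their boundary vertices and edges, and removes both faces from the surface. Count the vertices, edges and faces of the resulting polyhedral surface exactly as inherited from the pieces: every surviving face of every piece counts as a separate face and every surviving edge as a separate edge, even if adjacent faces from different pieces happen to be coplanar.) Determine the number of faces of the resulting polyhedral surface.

A hexagonal bipyramid: V=8, E=18, F=12.
Attach a heptagonal bipyramid (V=9, E=21, F=14) along a 3-gon: merge 3 vertices and 3 edges, delete both glued faces → V=14, E=36, F=24.
Check: V − E + F = 14 − 36 + 24 = 2.

24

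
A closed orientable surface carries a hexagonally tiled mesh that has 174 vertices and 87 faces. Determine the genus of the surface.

1

Every face is a hexagon, so 2E = 6·87 = 522, giving E = 261.
χ = V − E + F = 174 − 261 + 87 = 0.
For a closed orientable surface χ = 2 − 2g, so g = (2 − (0))/2 = 1.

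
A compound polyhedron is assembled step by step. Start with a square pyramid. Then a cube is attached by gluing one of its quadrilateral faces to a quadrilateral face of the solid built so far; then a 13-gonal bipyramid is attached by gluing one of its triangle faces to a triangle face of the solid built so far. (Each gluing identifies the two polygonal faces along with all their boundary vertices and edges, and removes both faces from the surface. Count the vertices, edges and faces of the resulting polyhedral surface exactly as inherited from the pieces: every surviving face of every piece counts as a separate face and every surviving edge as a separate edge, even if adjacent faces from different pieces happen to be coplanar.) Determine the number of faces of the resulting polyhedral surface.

33

A square pyramid: V=5, E=8, F=5.
Attach a cube (V=8, E=12, F=6) along a 4-gon: merge 4 vertices and 4 edges, delete both glued faces → V=9, E=16, F=9.
Attach a 13-gonal bipyramid (V=15, E=39, F=26) along a 3-gon: merge 3 vertices and 3 edges, delete both glued faces → V=21, E=52, F=33.
Check: V − E + F = 21 − 52 + 33 = 2.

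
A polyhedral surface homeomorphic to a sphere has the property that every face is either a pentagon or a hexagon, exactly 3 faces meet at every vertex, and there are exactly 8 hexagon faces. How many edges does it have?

54

Let x be the number of pentagons; then F = 8 + x.
Edge–face incidences: 2E = 6·8 + 5·x = 48 + 5x.
Every vertex has degree 3, so 3V = 2E.
Euler: V − E + F = 2 ⇒ (2E)/3 − E + (8 + x) = 2.
Multiply by 6: 2·(2E) − 3·(2E) + 6·(8 + x) = 12, i.e. 48 + 6x − (48 + 5x) = 12.
Collecting terms: x = 12.
Then 2E = 48 + 5·12 = 108, so E = 54, V = 2E/3 = 36, F = 8 + 12 = 20.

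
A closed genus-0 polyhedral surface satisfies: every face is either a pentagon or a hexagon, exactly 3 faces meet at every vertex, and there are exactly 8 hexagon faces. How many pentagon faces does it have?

Let x be the number of pentagons; then F = 8 + x.
Edge–face incidences: 2E = 6·8 + 5·x = 48 + 5x.
Every vertex has degree 3, so 3V = 2E.
Euler: V − E + F = 2 ⇒ (2E)/3 − E + (8 + x) = 2.
Multiply by 6: 2·(2E) − 3·(2E) + 6·(8 + x) = 12, i.e. 48 + 6x − (48 + 5x) = 12.
Collecting terms: x = 12.
Then 2E = 48 + 5·12 = 108, so E = 54, V = 2E/3 = 36, F = 8 + 12 = 20.

12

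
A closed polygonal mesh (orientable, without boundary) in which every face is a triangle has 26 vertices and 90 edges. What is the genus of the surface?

3

Every face is a triangle and each edge borders two faces, so 3F = 2·90, giving F = 60.
χ = V − E + F = 26 − 90 + 60 = -4.
For a closed orientable surface χ = 2 − 2g, so g = (2 − (-4))/2 = 3.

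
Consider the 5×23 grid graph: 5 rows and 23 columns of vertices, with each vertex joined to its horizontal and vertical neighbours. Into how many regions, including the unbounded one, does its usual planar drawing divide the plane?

The grid has V = 5·23 = 115 vertices and E = 5·22 + 23·4 = 202 edges.
F = 2 − V + E = 2 − 115 + 202 = 89.

89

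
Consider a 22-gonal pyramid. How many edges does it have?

A pyramid on an n-gon base has one n-gon and n triangles: V = 22 + 1 = 23, E = 2·22 = 44, F = 22 + 1 = 23.
Check: V − E + F = 23 − 44 + 23 = 2.

44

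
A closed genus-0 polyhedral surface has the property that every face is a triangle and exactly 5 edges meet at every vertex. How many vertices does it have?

12

Each face has 3 edges and each edge borders two faces, so 2E = 3F.
Each vertex has degree 5, so 5V = 2E and hence V = 3F/5.
Euler: V − E + F = 2 ⇒ (3F/5) − (3F/2) + F = 2.
Multiply by 10: (6 − 15 + 10)F = 20, i.e. 1F = 20.
So F = 20, E = 3·20/2 = 30, V = 3·20/5 = 12.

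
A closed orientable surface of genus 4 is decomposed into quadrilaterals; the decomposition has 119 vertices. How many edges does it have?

250

χ = 2 − 2·4 = -6, and every face is a square so 4F = 2E.
V − E + F = -6 with E = 4F/2 gives 119 − (4/2 − 1)·F = -6, so F = 125 and E = 250.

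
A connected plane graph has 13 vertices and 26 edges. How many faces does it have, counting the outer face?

15

Euler's formula for a connected plane graph: V − E + F = 2, so F = 2 − 13 + 26 = 15.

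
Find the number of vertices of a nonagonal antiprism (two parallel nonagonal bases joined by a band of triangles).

18

An antiprism on an n-gon has two n-gon caps and 2n triangles: V = 2·9 = 18, E = 4·9 = 36, F = 2·9 + 2 = 20.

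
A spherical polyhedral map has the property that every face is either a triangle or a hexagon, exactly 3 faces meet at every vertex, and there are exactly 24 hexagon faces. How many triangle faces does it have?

4

Let x be the number of triangles; then F = 24 + x.
Edge–face incidences: 2E = 6·24 + 3·x = 144 + 3x.
Every vertex has degree 3, so 3V = 2E.
Euler: V − E + F = 2 ⇒ (2E)/3 − E + (24 + x) = 2.
Multiply by 6: 2·(2E) − 3·(2E) + 6·(24 + x) = 12, i.e. 144 + 6x − (144 + 3x) = 12.
Collecting terms: 3x = 12, so x = 4.
Then 2E = 144 + 3·4 = 156, so E = 78, V = 2E/3 = 52, F = 24 + 4 = 28.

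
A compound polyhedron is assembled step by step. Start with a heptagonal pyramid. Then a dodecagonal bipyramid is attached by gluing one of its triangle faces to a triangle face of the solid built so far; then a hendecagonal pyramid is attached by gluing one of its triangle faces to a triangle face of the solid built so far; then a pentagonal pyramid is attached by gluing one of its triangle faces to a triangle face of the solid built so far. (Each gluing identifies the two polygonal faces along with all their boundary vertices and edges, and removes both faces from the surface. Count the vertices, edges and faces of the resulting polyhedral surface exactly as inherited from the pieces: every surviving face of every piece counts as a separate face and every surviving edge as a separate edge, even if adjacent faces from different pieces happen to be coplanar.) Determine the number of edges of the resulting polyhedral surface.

73

A heptagonal pyramid: V=8, E=14, F=8.
Attach a dodecagonal bipyramid (V=14, E=36, F=24) along a 3-gon: merge 3 vertices and 3 edges, delete both glued faces → V=19, E=47, F=30.
Attach a hendecagonal pyramid (V=12, E=22, F=12) along a 3-gon: merge 3 vertices and 3 edges, delete both glued faces → V=28, E=66, F=40.
Attach a pentagonal pyramid (V=6, E=10, F=6) along a 3-gon: merge 3 vertices and 3 edges, delete both glued faces → V=31, E=73, F=44.
Check: V − E + F = 31 − 73 + 44 = 2.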